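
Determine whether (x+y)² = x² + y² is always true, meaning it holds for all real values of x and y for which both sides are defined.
No, this is NOT an identity.

Claim: (x+y)² = x² + y².
Test a specific point where both sides are defined: x = 3, y = 3.
LHS = (x+y)² ≈ 36.0000
RHS = x² + y² ≈ 18.0000
Since 36.0000 ≠ 18.0000, the equation fails at this point, so it cannot hold for all real values of x and y for which both sides are defined.
The correct expansion is (x+y)² = x² + 2xy + y²; the cross term 2xy is missing.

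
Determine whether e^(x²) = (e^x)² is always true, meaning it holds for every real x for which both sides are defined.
Claim: e^(x²) = (e^x)².
Test a specific point where both sides are defined: x = 1.
LHS = e^(x²) ≈ 2.7183
RHS = (e^x)² ≈ 7.3891
Since 2.7183 ≠ 7.3891, the equation fails at this point, so it cannot hold for every real x for which both sides are defined.
(e^x)² = e^(2x), and 2x ≠ x² in general.

Conclusion: No, this is NOT an identity.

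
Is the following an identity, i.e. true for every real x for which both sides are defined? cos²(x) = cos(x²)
Claim: cos²(x) = cos(x²).
Test a specific point where both sides are defined: x = 3π/4.
LHS = cos²(x) ≈ 0.5000
RHS = cos(x²) ≈ 0.7442
Since 0.5000 ≠ 0.7442, the equation fails at this point, so it cannot hold for every real x for which both sides are defined.
cos²(x) means (cos x)², squaring the output; cos(x²) squares the input. These are different functions.

Conclusion: No, this is NOT an identity.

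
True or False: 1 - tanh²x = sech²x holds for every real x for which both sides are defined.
Claim: 1 - tanh²x = sech²x.
Reasoning: Divide cosh²x - sinh²x = 1 through by cosh²x (never zero): 1 - tanh²x = 1/cosh²x = sech²x.
So the two sides agree for every real x for which both sides are defined.

Conclusion: True.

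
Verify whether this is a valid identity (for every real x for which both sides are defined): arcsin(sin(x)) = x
No, this is NOT an identity.

Claim: arcsin(sin(x)) = x.
Test a specific point where both sides are defined: x = 2π/3.
LHS = arcsin(sin(x)) ≈ 1.0472
RHS = x ≈ 2.0944
Since 1.0472 ≠ 2.0944, the equation fails at this point, so it cannot hold for every real x for which both sides are defined.
arcsin only returns values in [-π/2, π/2], so arcsin(sin(x)) = x holds only for x in that interval, not for all real x.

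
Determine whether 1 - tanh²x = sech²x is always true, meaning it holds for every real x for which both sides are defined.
Yes, this is an identity.

Claim: 1 - tanh²x = sech²x.
Reasoning: Divide cosh²x - sinh²x = 1 through by cosh²x (never zero): 1 - tanh²x = 1/cosh²x = sech²x.
So the two sides agree for every real x for which both sides are defined.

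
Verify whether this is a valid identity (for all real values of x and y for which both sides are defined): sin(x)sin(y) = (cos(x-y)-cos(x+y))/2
Yes, this is an identity.

Claim: sin(x)sin(y) = (cos(x-y)-cos(x+y))/2.
Reasoning: cos(x-y) = cos(x)cos(y) + sin(x)sin(y) and cos(x+y) = cos(x)cos(y) - sin(x)sin(y). Subtracting, cos(x-y) - cos(x+y) = 2sin(x)sin(y); divide by 2.
So the two sides agree for all real values of x and y for which both sides are defined.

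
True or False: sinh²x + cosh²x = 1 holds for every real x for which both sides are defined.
Claim: sinh²x + cosh²x = 1.
Test a specific point where both sides are defined: x = 4.
LHS = sinh²x + cosh²x ≈ 1490.4792
RHS = 1 ≈ 1.0000
Since 1490.4792 ≠ 1.0000, the equation fails at this point, so it cannot hold for every real x for which both sides are defined.
The correct hyperbolic identity is cosh²x - sinh²x = 1 (a difference); the sum sinh²x + cosh²x equals cosh(2x).

Conclusion: False.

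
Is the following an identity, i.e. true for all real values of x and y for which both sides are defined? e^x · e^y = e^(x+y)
Claim: e^x · e^y = e^(x+y).
Reasoning: This is the law of exponents for a common base: multiplying powers adds exponents. E.g. from the series, (Σ x^j/j!)(Σ y^k/k!) = Σ_m (Σ_{j+k=m} x^j y^k/(j!k!)) = Σ_m (x+y)^m/m! by the binomial theorem.
So the two sides agree for all real values of x and y for which both sides are defined.

Conclusion: Yes, this is an identity.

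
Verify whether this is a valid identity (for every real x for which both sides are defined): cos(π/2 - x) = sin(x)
Claim: cos(π/2 - x) = sin(x).
Reasoning: Use cos(u - v) = cos(u)cos(v) + sin(u)sin(v) with u = π/2, v = x: cos(π/2)cos(x) + sin(π/2)sin(x) = 0·cos(x) + 1·sin(x) = sin(x).
So the two sides agree for every real x for which both sides are defined.

Conclusion: Yes, this is an identity.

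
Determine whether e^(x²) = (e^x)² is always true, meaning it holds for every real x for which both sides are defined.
Claim: e^(x²) = (e^x)².
Test a specific point where both sides are defined: x = 1.
LHS = e^(x²) ≈ 2.7183
RHS = (e^x)² ≈ 7.3891
Since 2.7183 ≠ 7.3891, the equation fails at this point, so it cannot hold for every real x for which both sides are defined.
(e^x)² = e^(2x), and 2x ≠ x² in general.

Conclusion: No, this is NOT an identity.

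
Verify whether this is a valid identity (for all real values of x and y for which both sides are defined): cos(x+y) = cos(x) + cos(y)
No, this is NOT an identity.

Claim: cos(x+y) = cos(x) + cos(y).
Test a specific point where both sides are defined: x = π/4, y = 3π/4.
LHS = cos(x+y) ≈ -1.0000
RHS = cos(x) + cos(y) ≈ 0.0000
Since -1.0000 ≠ 0.0000, the equation fails at this point, so it cannot hold for all real values of x and y for which both sides are defined.
The correct expansion is cos(x+y) = cos(x)cos(y) - sin(x)sin(y); cosine is not additive.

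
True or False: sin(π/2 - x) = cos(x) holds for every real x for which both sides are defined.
Claim: sin(π/2 - x) = cos(x).
Reasoning: Use sin(u - v) = sin(u)cos(v) - cos(u)sin(v) with u = π/2, v = x: sin(π/2)cos(x) - cos(π/2)sin(x) = 1·cos(x) - 0·sin(x) = cos(x).
So the two sides agree for every real x for which both sides are defined.

Conclusion: True.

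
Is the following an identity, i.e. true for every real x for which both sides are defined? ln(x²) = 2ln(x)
Claim: ln(x²) = 2ln(x).
Reasoning: The right side requires x > 0. For x > 0, x² = (e^(ln x))² = e^(2ln x), so ln(x²) = 2ln(x). (For x < 0 the right side is undefined, so those values are outside the claim.)
So the two sides agree for every real x for which both sides are defined.

Conclusion: Yes, this is an identity.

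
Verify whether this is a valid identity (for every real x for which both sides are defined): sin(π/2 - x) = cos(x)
Claim: sin(π/2 - x) = cos(x).
Reasoning: Use sin(u - v) = sin(u)cos(v) - cos(u)sin(v) with u = π/2, v = x: sin(π/2)cos(x) - cos(π/2)sin(x) = 1·cos(x) - 0·sin(x) = cos(x).
So the two sides agree for every real x for which both sides are defined.

Conclusion: Yes, this is an identity.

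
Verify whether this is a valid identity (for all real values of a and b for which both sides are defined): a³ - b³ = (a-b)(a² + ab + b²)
Claim: a³ - b³ = (a-b)(a² + ab + b²).
Reasoning: Expand the right side: (a-b)(a² + ab + b²) = a³ + a²b + ab² - a²b - ab² - b³ = a³ - b³ (the middle terms cancel in pairs).
So the two sides agree for all real values of a and b for which both sides are defined.

Conclusion: Yes, this is an identity.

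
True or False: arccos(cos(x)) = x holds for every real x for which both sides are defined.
Claim: arccos(cos(x)) = x.
Test a specific point where both sides are defined: x = -π/3.
LHS = arccos(cos(x)) ≈ 1.0472
RHS = x ≈ -1.0472
Since 1.0472 ≠ -1.0472, the equation fails at this point, so it cannot hold for every real x for which both sides are defined.
arccos only returns values in [0, π], so arccos(cos(x)) = x holds only for x in that interval, not for all real x.

Conclusion: False.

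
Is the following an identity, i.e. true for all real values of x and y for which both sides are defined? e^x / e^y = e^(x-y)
Claim: e^x / e^y = e^(x-y).
Reasoning: 1/e^y = e^(-y), so e^x / e^y = e^x · e^(-y) = e^(x + (-y)) = e^(x-y) by the product rule for exponents.
So the two sides agree for all real values of x and y for which both sides are defined.

Conclusion: Yes, this is an identity.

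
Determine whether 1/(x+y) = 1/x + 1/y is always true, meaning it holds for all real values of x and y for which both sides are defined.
No, this is NOT an identity.

Claim: 1/(x+y) = 1/x + 1/y.
Test a specific point where both sides are defined: x = -3, y = 1/2.
LHS = 1/(x+y) ≈ -0.4000
RHS = 1/x + 1/y ≈ 1.6667
Since -0.4000 ≠ 1.6667, the equation fails at this point, so it cannot hold for all real values of x and y for which both sides are defined.
1/x + 1/y = (x+y)/(xy), which is not 1/(x+y).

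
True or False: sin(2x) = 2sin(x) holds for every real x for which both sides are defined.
Claim: sin(2x) = 2sin(x).
Test a specific point where both sides are defined: x = π/6.
LHS = sin(2x) ≈ 0.8660
RHS = 2sin(x) ≈ 1.0000
Since 0.8660 ≠ 1.0000, the equation fails at this point, so it cannot hold for every real x for which both sides are defined.
The correct double-angle formula is sin(2x) = 2sin(x)cos(x).

Conclusion: False.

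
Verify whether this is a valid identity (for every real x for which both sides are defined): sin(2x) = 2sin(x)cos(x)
Yes, this is an identity.

Claim: sin(2x) = 2sin(x)cos(x).
Reasoning: Put y = x in the addition formula sin(x+y) = sin(x)cos(y) + cos(x)sin(y): sin(2x) = sin(x)cos(x) + cos(x)sin(x) = 2sin(x)cos(x).
So the two sides agree for every real x for which both sides are defined.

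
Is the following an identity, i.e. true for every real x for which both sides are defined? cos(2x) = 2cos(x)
No, this is NOT an identity.

Claim: cos(2x) = 2cos(x).
Test a specific point where both sides are defined: x = -π/3.
LHS = cos(2x) ≈ -0.5000
RHS = 2cos(x) ≈ 1.0000
Since -0.5000 ≠ 1.0000, the equation fails at this point, so it cannot hold for every real x for which both sides are defined.
The correct double-angle formula is cos(2x) = cos²x - sin²x.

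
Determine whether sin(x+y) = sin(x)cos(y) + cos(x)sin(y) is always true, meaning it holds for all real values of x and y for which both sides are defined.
Claim: sin(x+y) = sin(x)cos(y) + cos(x)sin(y).
Reasoning: By Euler's formula e^(i(x+y)) = e^(ix)·e^(iy) = (cos x + i·sin x)(cos y + i·sin y). The imaginary part of the left side is sin(x+y); the imaginary part of the product is sin(x)cos(y) + cos(x)sin(y).
So the two sides agree for all real values of x and y for which both sides are defined.

Conclusion: Yes, this is an identity.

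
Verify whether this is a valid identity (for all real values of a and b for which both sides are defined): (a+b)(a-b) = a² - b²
Yes, this is an identity.

Claim: (a+b)(a-b) = a² - b².
Reasoning: Expand: (a+b)(a-b) = a² - ab + ba - b² = a² - b² (the cross terms cancel).
So the two sides agree for all real values of a and b for which both sides are defined.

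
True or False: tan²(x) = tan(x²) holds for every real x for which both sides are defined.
Claim: tan²(x) = tan(x²).
Test a specific point where both sides are defined: x = π/4.
LHS = tan²(x) ≈ 1.0000
RHS = tan(x²) ≈ 0.7092
Since 1.0000 ≠ 0.7092, the equation fails at this point, so it cannot hold for every real x for which both sides are defined.
tan²(x) means (tan x)², squaring the output; tan(x²) squares the input. These are different functions.

Conclusion: False.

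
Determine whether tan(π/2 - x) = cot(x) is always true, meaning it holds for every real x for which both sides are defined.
Claim: tan(π/2 - x) = cot(x).
Reasoning: tan(π/2 - x) = sin(π/2 - x)/cos(π/2 - x) = cos(x)/sin(x) = cot(x), using the cofunction identities sin(π/2 - x) = cos(x) and cos(π/2 - x) = sin(x).
So the two sides agree for every real x for which both sides are defined.

Conclusion: Yes, this is an identity.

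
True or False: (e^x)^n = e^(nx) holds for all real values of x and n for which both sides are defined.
True.

Claim: (e^x)^n = e^(nx).
Reasoning: e^x is a positive real number, and for a positive base B and real exponent n, B^n = e^(n·ln B). With B = e^x, ln B = x, so (e^x)^n = e^(n·x).
So the two sides agree for all real values of x and n for which both sides are defined.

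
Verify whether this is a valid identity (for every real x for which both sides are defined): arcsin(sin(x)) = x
Claim: arcsin(sin(x)) = x.
Test a specific point where both sides are defined: x = π.
LHS = arcsin(sin(x)) ≈ 0.0000
RHS = x ≈ 3.1416
Since 0.0000 ≠ 3.1416, the equation fails at this point, so it cannot hold for every real x for which both sides are defined.
arcsin only returns values in [-π/2, π/2], so arcsin(sin(x)) = x holds only for x in that interval, not for all real x.

Conclusion: No, this is NOT an identity.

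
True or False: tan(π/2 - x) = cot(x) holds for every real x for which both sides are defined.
True.

Claim: tan(π/2 - x) = cot(x).
Reasoning: tan(π/2 - x) = sin(π/2 - x)/cos(π/2 - x) = cos(x)/sin(x) = cot(x), using the cofunction identities sin(π/2 - x) = cos(x) and cos(π/2 - x) = sin(x).
So the two sides agree for every real x for which both sides are defined.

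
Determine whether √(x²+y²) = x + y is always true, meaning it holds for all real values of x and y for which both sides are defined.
No, this is NOT an identity.

Claim: √(x²+y²) = x + y.
Test a specific point where both sides are defined: x = -2, y = 3/2.
LHS = √(x²+y²) ≈ 2.5000
RHS = x + y ≈ -0.5000
Since 2.5000 ≠ -0.5000, the equation fails at this point, so it cannot hold for all real values of x and y for which both sides are defined.
(x+y)² = x² + 2xy + y², not x² + y², so the square root does not split this way.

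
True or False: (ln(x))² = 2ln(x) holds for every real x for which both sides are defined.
Claim: (ln(x))² = 2ln(x).
Test a specific point where both sides are defined: x = 1/2.
LHS = (ln(x))² ≈ 0.4805
RHS = 2ln(x) ≈ -1.3863
Since 0.4805 ≠ -1.3863, the equation fails at this point, so it cannot hold for every real x for which both sides are defined.
2ln(x) equals ln(x²), which is not the same as (ln x)².

Conclusion: False.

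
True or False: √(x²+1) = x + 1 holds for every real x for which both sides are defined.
Claim: √(x²+1) = x + 1.
Test a specific point where both sides are defined: x = -2.
LHS = √(x²+1) ≈ 2.2361
RHS = x + 1 ≈ -1.0000
Since 2.2361 ≠ -1.0000, the equation fails at this point, so it cannot hold for every real x for which both sides are defined.
(x+1)² = x² + 2x + 1 ≠ x² + 1 unless x = 0.

Conclusion: False.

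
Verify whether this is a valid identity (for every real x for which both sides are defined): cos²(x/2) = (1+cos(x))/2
Claim: cos²(x/2) = (1+cos(x))/2.
Reasoning: Use cos(2θ) = 2cos²θ - 1 with θ = x/2: cos(x) = 2cos²(x/2) - 1. Solving for cos²(x/2) gives (1 + cos(x))/2.
So the two sides agree for every real x for which both sides are defined.

Conclusion: Yes, this is an identity.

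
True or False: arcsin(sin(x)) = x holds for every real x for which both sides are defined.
False.

Claim: arcsin(sin(x)) = x.
Test a specific point where both sides are defined: x = π.
LHS = arcsin(sin(x)) ≈ 0.0000
RHS = x ≈ 3.1416
Since 0.0000 ≠ 3.1416, the equation fails at this point, so it cannot hold for every real x for which both sides are defined.
arcsin only returns values in [-π/2, π/2], so arcsin(sin(x)) = x holds only for x in that interval, not for all real x.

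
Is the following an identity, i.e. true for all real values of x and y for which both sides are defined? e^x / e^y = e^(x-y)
Claim: e^x / e^y = e^(x-y).
Reasoning: 1/e^y = e^(-y), so e^x / e^y = e^x · e^(-y) = e^(x + (-y)) = e^(x-y) by the product rule for exponents.
So the two sides agree for all real values of x and y for which both sides are defined.

Conclusion: Yes, this is an identity.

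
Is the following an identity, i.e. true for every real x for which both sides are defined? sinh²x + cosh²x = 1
Claim: sinh²x + cosh²x = 1.
Test a specific point where both sides are defined: x = 2.
LHS = sinh²x + cosh²x ≈ 27.3082
RHS = 1 ≈ 1.0000
Since 27.3082 ≠ 1.0000, the equation fails at this point, so it cannot hold for every real x for which both sides are defined.
The correct hyperbolic identity is cosh²x - sinh²x = 1 (a difference); the sum sinh²x + cosh²x equals cosh(2x).

Conclusion: No, this is NOT an identity.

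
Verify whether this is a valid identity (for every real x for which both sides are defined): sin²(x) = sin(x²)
Claim: sin²(x) = sin(x²).
Test a specific point where both sides are defined: x = π/2.
LHS = sin²(x) ≈ 1.0000
RHS = sin(x²) ≈ 0.6243
Since 1.0000 ≠ 0.6243, the equation fails at this point, so it cannot hold for every real x for which both sides are defined.
sin²(x) means (sin x)², squaring the output; sin(x²) squares the input. These are different functions.

Conclusion: No, this is NOT an identity.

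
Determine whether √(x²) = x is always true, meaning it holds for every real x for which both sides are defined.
Claim: √(x²) = x.
Test a specific point where both sides are defined: x = -3.
LHS = √(x²) ≈ 3.0000
RHS = x ≈ -3.0000
Since 3.0000 ≠ -3.0000, the equation fails at this point, so it cannot hold for every real x for which both sides are defined.
√(x²) = |x|, which differs from x whenever x < 0 (both sides are defined for every real x).

Conclusion: No, this is NOT an identity.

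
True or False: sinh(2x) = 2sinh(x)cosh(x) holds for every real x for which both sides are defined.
Claim: sinh(2x) = 2sinh(x)cosh(x).
Reasoning: 2sinh(x)cosh(x) = 2 · (e^x - e^-x)/2 · (e^x + e^-x)/2 = (e^(2x) - e^(-2x))/2 = sinh(2x).
So the two sides agree for every real x for which both sides are defined.

Conclusion: True.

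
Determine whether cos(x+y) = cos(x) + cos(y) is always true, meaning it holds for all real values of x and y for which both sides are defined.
No, this is NOT an identity.

Claim: cos(x+y) = cos(x) + cos(y).
Test a specific point where both sides are defined: x = -π/2, y = -π/3.
LHS = cos(x+y) ≈ -0.8660
RHS = cos(x) + cos(y) ≈ 0.5000
Since -0.8660 ≠ 0.5000, the equation fails at this point, so it cannot hold for all real values of x and y for which both sides are defined.
The correct expansion is cos(x+y) = cos(x)cos(y) - sin(x)sin(y); cosine is not additive.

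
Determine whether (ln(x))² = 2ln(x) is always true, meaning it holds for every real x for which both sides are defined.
Claim: (ln(x))² = 2ln(x).
Test a specific point where both sides are defined: x = 1/2.
LHS = (ln(x))² ≈ 0.4805
RHS = 2ln(x) ≈ -1.3863
Since 0.4805 ≠ -1.3863, the equation fails at this point, so it cannot hold for every real x for which both sides are defined.
2ln(x) equals ln(x²), which is not the same as (ln x)².

Conclusion: No, this is NOT an identity.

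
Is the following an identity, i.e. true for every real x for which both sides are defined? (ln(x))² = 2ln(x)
Claim: (ln(x))² = 2ln(x).
Test a specific point where both sides are defined: x = 4.
LHS = (ln(x))² ≈ 1.9218
RHS = 2ln(x) ≈ 2.7726
Since 1.9218 ≠ 2.7726, the equation fails at this point, so it cannot hold for every real x for which both sides are defined.
2ln(x) equals ln(x²), which is not the same as (ln x)².

Conclusion: No, this is NOT an identity.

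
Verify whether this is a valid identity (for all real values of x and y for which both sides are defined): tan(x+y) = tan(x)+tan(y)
Claim: tan(x+y) = tan(x)+tan(y).
Test a specific point where both sides are defined: x = 3π/4, y = 2π/3.
LHS = tan(x+y) ≈ 3.7321
RHS = tan(x)+tan(y) ≈ -2.7321
Since 3.7321 ≠ -2.7321, the equation fails at this point, so it cannot hold for all real values of x and y for which both sides are defined.
The correct formula is tan(x+y) = (tan(x) + tan(y))/(1 - tan(x)tan(y)).

Conclusion: No, this is NOT an identity.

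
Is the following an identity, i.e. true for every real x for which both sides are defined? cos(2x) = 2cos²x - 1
Yes, this is an identity.

Claim: cos(2x) = 2cos²x - 1.
Reasoning: cos(2x) = cos²x - sin²x. Replace sin²x by 1 - cos²x: cos²x - (1 - cos²x) = 2cos²x - 1.
So the two sides agree for every real x for which both sides are defined.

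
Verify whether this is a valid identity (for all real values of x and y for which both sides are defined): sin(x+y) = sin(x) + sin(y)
Claim: sin(x+y) = sin(x) + sin(y).
Test a specific point where both sides are defined: x = 3π/4, y = -π/6.
LHS = sin(x+y) ≈ 0.9659
RHS = sin(x) + sin(y) ≈ 0.2071
Since 0.9659 ≠ 0.2071, the equation fails at this point, so it cannot hold for all real values of x and y for which both sides are defined.
The correct expansion is sin(x+y) = sin(x)cos(y) + cos(x)sin(y); sine is not additive.

Conclusion: No, this is NOT an identity.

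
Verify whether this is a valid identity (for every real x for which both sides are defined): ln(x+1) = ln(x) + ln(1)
Claim: ln(x+1) = ln(x) + ln(1).
Test a specific point where both sides are defined: x = 4.
LHS = ln(x+1) ≈ 1.6094
RHS = ln(x) + ln(1) ≈ 1.3863
Since 1.6094 ≠ 1.3863, the equation fails at this point, so it cannot hold for every real x for which both sides are defined.
ln(1) = 0, so the right side is just ln(x), which differs from ln(x+1).

Conclusion: No, this is NOT an identity.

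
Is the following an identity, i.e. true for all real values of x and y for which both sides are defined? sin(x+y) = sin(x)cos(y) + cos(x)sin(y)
Claim: sin(x+y) = sin(x)cos(y) + cos(x)sin(y).
Reasoning: By Euler's formula e^(i(x+y)) = e^(ix)·e^(iy) = (cos x + i·sin x)(cos y + i·sin y). The imaginary part of the left side is sin(x+y); the imaginary part of the product is sin(x)cos(y) + cos(x)sin(y).
So the two sides agree for all real values of x and y for which both sides are defined.

Conclusion: Yes, this is an identity.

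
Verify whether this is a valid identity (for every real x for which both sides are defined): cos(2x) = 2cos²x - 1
Claim: cos(2x) = 2cos²x - 1.
Reasoning: cos(2x) = cos²x - sin²x. Replace sin²x by 1 - cos²x: cos²x - (1 - cos²x) = 2cos²x - 1.
So the two sides agree for every real x for which both sides are defined.

Conclusion: Yes, this is an identity.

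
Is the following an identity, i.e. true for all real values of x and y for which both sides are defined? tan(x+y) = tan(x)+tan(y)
Claim: tan(x+y) = tan(x)+tan(y).
Test a specific point where both sides are defined: x = -π/4, y = -π/6.
LHS = tan(x+y) ≈ -3.7321
RHS = tan(x)+tan(y) ≈ -1.5774
Since -3.7321 ≠ -1.5774, the equation fails at this point, so it cannot hold for all real values of x and y for which both sides are defined.
The correct formula is tan(x+y) = (tan(x) + tan(y))/(1 - tan(x)tan(y)).

Conclusion: No, this is NOT an identity.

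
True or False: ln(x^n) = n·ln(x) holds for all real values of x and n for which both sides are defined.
Claim: ln(x^n) = n·ln(x).
Reasoning: The right side requires x > 0. For x > 0, x^n = (e^(ln x))^n = e^(n·ln x), so taking ln of both sides gives ln(x^n) = n·ln(x).
So the two sides agree for all real values of x and n for which both sides are defined.

Conclusion: True.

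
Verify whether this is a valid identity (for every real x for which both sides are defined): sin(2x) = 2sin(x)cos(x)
Yes, this is an identity.

Claim: sin(2x) = 2sin(x)cos(x).
Reasoning: Put y = x in the addition formula sin(x+y) = sin(x)cos(y) + cos(x)sin(y): sin(2x) = sin(x)cos(x) + cos(x)sin(x) = 2sin(x)cos(x).
So the two sides agree for every real x for which both sides are defined.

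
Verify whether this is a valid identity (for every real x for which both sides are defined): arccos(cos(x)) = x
Claim: arccos(cos(x)) = x.
Test a specific point where both sides are defined: x = -π/2.
LHS = arccos(cos(x)) ≈ 1.5708
RHS = x ≈ -1.5708
Since 1.5708 ≠ -1.5708, the equation fails at this point, so it cannot hold for every real x for which both sides are defined.
arccos only returns values in [0, π], so arccos(cos(x)) = x holds only for x in that interval, not for all real x.

Conclusion: No, this is NOT an identity.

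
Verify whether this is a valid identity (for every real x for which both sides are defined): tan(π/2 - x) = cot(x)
Claim: tan(π/2 - x) = cot(x).
Reasoning: tan(π/2 - x) = sin(π/2 - x)/cos(π/2 - x) = cos(x)/sin(x) = cot(x), using the cofunction identities sin(π/2 - x) = cos(x) and cos(π/2 - x) = sin(x).
So the two sides agree for every real x for which both sides are defined.

Conclusion: Yes, this is an identity.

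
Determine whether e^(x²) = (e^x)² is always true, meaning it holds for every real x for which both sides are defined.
No, this is NOT an identity.

Claim: e^(x²) = (e^x)².
Test a specific point where both sides are defined: x = 3/2.
LHS = e^(x²) ≈ 9.4877
RHS = (e^x)² ≈ 20.0855
Since 9.4877 ≠ 20.0855, the equation fails at this point, so it cannot hold for every real x for which both sides are defined.
(e^x)² = e^(2x), and 2x ≠ x² in general.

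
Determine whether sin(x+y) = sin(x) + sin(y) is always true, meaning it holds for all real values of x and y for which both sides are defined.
No, this is NOT an identity.

Claim: sin(x+y) = sin(x) + sin(y).
Test a specific point where both sides are defined: x = 3π/4, y = -π/3.
LHS = sin(x+y) ≈ 0.9659
RHS = sin(x) + sin(y) ≈ -0.1589
Since 0.9659 ≠ -0.1589, the equation fails at this point, so it cannot hold for all real values of x and y for which both sides are defined.
The correct expansion is sin(x+y) = sin(x)cos(y) + cos(x)sin(y); sine is not additive.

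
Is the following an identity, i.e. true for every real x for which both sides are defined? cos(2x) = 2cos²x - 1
Yes, this is an identity.

Claim: cos(2x) = 2cos²x - 1.
Reasoning: cos(2x) = cos²x - sin²x. Replace sin²x by 1 - cos²x: cos²x - (1 - cos²x) = 2cos²x - 1.
So the two sides agree for every real x for which both sides are defined.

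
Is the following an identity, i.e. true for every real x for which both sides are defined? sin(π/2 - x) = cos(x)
Yes, this is an identity.

Claim: sin(π/2 - x) = cos(x).
Reasoning: Use sin(u - v) = sin(u)cos(v) - cos(u)sin(v) with u = π/2, v = x: sin(π/2)cos(x) - cos(π/2)sin(x) = 1·cos(x) - 0·sin(x) = cos(x).
So the two sides agree for every real x for which both sides are defined.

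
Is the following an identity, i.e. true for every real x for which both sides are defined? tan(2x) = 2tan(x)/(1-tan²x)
Claim: tan(2x) = 2tan(x)/(1-tan²x).
Reasoning: tan(2x) = sin(2x)/cos(2x) = 2sin(x)cos(x) / (cos²x - sin²x). Divide numerator and denominator by cos²x: 2tan(x) / (1 - tan²x).
So the two sides agree for every real x for which both sides are defined.

Conclusion: Yes, this is an identity.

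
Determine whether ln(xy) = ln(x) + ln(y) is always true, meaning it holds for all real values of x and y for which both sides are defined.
Yes, this is an identity.

Claim: ln(xy) = ln(x) + ln(y).
Reasoning: Both sides are simultaneously defined only when x, y > 0. Write x = e^p, y = e^q (p = ln x, q = ln y). Then xy = e^p · e^q = e^(p+q), so ln(xy) = p + q = ln(x) + ln(y).
So the two sides agree for all real values of x and y for which both sides are defined.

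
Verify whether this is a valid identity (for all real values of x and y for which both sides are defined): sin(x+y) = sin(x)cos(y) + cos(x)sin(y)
Yes, this is an identity.

Claim: sin(x+y) = sin(x)cos(y) + cos(x)sin(y).
Reasoning: By Euler's formula e^(i(x+y)) = e^(ix)·e^(iy) = (cos x + i·sin x)(cos y + i·sin y). The imaginary part of the left side is sin(x+y); the imaginary part of the product is sin(x)cos(y) + cos(x)sin(y).
So the two sides agree for all real values of x and y for which both sides are defined.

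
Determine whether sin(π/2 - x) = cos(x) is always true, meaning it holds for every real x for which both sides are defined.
Yes, this is an identity.

Claim: sin(π/2 - x) = cos(x).
Reasoning: Use sin(u - v) = sin(u)cos(v) - cos(u)sin(v) with u = π/2, v = x: sin(π/2)cos(x) - cos(π/2)sin(x) = 1·cos(x) - 0·sin(x) = cos(x).
So the two sides agree for every real x for which both sides are defined.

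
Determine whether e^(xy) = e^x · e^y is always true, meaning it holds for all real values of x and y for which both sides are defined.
No, this is NOT an identity.

Claim: e^(xy) = e^x · e^y.
Test a specific point where both sides are defined: x = 3/2, y = 3/2.
LHS = e^(xy) ≈ 9.4877
RHS = e^x · e^y ≈ 20.0855
Since 9.4877 ≠ 20.0855, the equation fails at this point, so it cannot hold for all real values of x and y for which both sides are defined.
e^x · e^y = e^(x+y), not e^(xy).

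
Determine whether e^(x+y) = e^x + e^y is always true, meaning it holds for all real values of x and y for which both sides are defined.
No, this is NOT an identity.

Claim: e^(x+y) = e^x + e^y.
Test a specific point where both sides are defined: x = -3, y = -3.
LHS = e^(x+y) ≈ 0.0025
RHS = e^x + e^y ≈ 0.0996
Since 0.0025 ≠ 0.0996, the equation fails at this point, so it cannot hold for all real values of x and y for which both sides are defined.
The correct rule is e^(x+y) = e^x · e^y (a product, not a sum).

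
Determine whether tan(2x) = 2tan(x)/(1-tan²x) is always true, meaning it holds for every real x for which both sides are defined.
Claim: tan(2x) = 2tan(x)/(1-tan²x).
Reasoning: tan(2x) = sin(2x)/cos(2x) = 2sin(x)cos(x) / (cos²x - sin²x). Divide numerator and denominator by cos²x: 2tan(x) / (1 - tan²x).
So the two sides agree for every real x for which both sides are defined.

Conclusion: Yes, this is an identity.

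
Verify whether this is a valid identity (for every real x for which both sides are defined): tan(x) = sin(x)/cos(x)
Yes, this is an identity.

Claim: tan(x) = sin(x)/cos(x).
Reasoning: For an angle x whose terminal point on the unit circle is (cos x, sin x), tan(x) is defined as the ratio (second coordinate)/(first coordinate) = sin(x)/cos(x), wherever cos(x) ≠ 0.
So the two sides agree for every real x for which both sides are defined.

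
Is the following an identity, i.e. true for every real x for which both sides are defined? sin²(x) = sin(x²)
Claim: sin²(x) = sin(x²).
Test a specific point where both sides are defined: x = -π/4.
LHS = sin²(x) ≈ 0.5000
RHS = sin(x²) ≈ 0.5785
Since 0.5000 ≠ 0.5785, the equation fails at this point, so it cannot hold for every real x for which both sides are defined.
sin²(x) means (sin x)², squaring the output; sin(x²) squares the input. These are different functions.

Conclusion: No, this is NOT an identity.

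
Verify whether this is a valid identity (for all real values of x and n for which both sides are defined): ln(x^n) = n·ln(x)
Claim: ln(x^n) = n·ln(x).
Reasoning: The right side requires x > 0. For x > 0, x^n = (e^(ln x))^n = e^(n·ln x), so taking ln of both sides gives ln(x^n) = n·ln(x).
So the two sides agree for all real values of x and n for which both sides are defined.

Conclusion: Yes, this is an identity.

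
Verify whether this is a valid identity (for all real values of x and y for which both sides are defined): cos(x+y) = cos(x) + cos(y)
Claim: cos(x+y) = cos(x) + cos(y).
Test a specific point where both sides are defined: x = π, y = -π/2.
LHS = cos(x+y) ≈ 0.0000
RHS = cos(x) + cos(y) ≈ -1.0000
Since 0.0000 ≠ -1.0000, the equation fails at this point, so it cannot hold for all real values of x and y for which both sides are defined.
The correct expansion is cos(x+y) = cos(x)cos(y) - sin(x)sin(y); cosine is not additive.

Conclusion: No, this is NOT an identity.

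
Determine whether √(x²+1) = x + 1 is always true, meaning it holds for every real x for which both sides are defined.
No, this is NOT an identity.

Claim: √(x²+1) = x + 1.
Test a specific point where both sides are defined: x = 5.
LHS = √(x²+1) ≈ 5.0990
RHS = x + 1 ≈ 6.0000
Since 5.0990 ≠ 6.0000, the equation fails at this point, so it cannot hold for every real x for which both sides are defined.
(x+1)² = x² + 2x + 1 ≠ x² + 1 unless x = 0.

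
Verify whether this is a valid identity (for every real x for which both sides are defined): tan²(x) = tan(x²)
No, this is NOT an identity.

Claim: tan²(x) = tan(x²).
Test a specific point where both sides are defined: x = π.
LHS = tan²(x) ≈ 0.0000
RHS = tan(x²) ≈ 0.4767
Since 0.0000 ≠ 0.4767, the equation fails at this point, so it cannot hold for every real x for which both sides are defined.
tan²(x) means (tan x)², squaring the output; tan(x²) squares the input. These are different functions.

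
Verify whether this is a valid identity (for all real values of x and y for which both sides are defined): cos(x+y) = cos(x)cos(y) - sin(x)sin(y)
Yes, this is an identity.

Claim: cos(x+y) = cos(x)cos(y) - sin(x)sin(y).
Reasoning: By Euler's formula e^(i(x+y)) = e^(ix)·e^(iy) = (cos x + i·sin x)(cos y + i·sin y). The real part of the left side is cos(x+y); the real part of the product is cos(x)cos(y) - sin(x)sin(y) (since i·i = -1).
So the two sides agree for all real values of x and y for which both sides are defined.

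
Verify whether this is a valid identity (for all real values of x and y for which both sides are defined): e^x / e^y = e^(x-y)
Yes, this is an identity.

Claim: e^x / e^y = e^(x-y).
Reasoning: 1/e^y = e^(-y), so e^x / e^y = e^x · e^(-y) = e^(x + (-y)) = e^(x-y) by the product rule for exponents.
So the two sides agree for all real values of x and y for which both sides are defined.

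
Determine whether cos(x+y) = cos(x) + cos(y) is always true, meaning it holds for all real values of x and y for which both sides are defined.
Claim: cos(x+y) = cos(x) + cos(y).
Test a specific point where both sides are defined: x = π, y = 3π/4.
LHS = cos(x+y) ≈ 0.7071
RHS = cos(x) + cos(y) ≈ -1.7071
Since 0.7071 ≠ -1.7071, the equation fails at this point, so it cannot hold for all real values of x and y for which both sides are defined.
The correct expansion is cos(x+y) = cos(x)cos(y) - sin(x)sin(y); cosine is not additive.

Conclusion: No, this is NOT an identity.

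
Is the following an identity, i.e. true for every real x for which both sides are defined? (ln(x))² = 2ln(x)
Claim: (ln(x))² = 2ln(x).
Test a specific point where both sides are defined: x = 4.
LHS = (ln(x))² ≈ 1.9218
RHS = 2ln(x) ≈ 2.7726
Since 1.9218 ≠ 2.7726, the equation fails at this point, so it cannot hold for every real x for which both sides are defined.
2ln(x) equals ln(x²), which is not the same as (ln x)².

Conclusion: No, this is NOT an identity.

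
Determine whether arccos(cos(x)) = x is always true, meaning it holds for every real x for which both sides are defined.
No, this is NOT an identity.

Claim: arccos(cos(x)) = x.
Test a specific point where both sides are defined: x = -π/4.
LHS = arccos(cos(x)) ≈ 0.7854
RHS = x ≈ -0.7854
Since 0.7854 ≠ -0.7854, the equation fails at this point, so it cannot hold for every real x for which both sides are defined.
arccos only returns values in [0, π], so arccos(cos(x)) = x holds only for x in that interval, not for all real x.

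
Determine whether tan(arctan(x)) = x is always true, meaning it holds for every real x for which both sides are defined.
Claim: tan(arctan(x)) = x.
Reasoning: For every real x, arctan(x) is by definition the angle in (-π/2, π/2) whose tangent equals x. Taking the tangent of that angle returns x.
So the two sides agree for every real x for which both sides are defined.

Conclusion: Yes, this is an identity.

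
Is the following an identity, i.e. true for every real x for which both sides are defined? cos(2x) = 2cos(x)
No, this is NOT an identity.

Claim: cos(2x) = 2cos(x).
Test a specific point where both sides are defined: x = -π/6.
LHS = cos(2x) ≈ 0.5000
RHS = 2cos(x) ≈ 1.7321
Since 0.5000 ≠ 1.7321, the equation fails at this point, so it cannot hold for every real x for which both sides are defined.
The correct double-angle formula is cos(2x) = cos²x - sin²x.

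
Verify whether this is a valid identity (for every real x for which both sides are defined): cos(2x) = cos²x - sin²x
Claim: cos(2x) = cos²x - sin²x.
Reasoning: Put y = x in the addition formula cos(x+y) = cos(x)cos(y) - sin(x)sin(y): cos(2x) = cos²x - sin²x.
So the two sides agree for every real x for which both sides are defined.

Conclusion: Yes, this is an identity.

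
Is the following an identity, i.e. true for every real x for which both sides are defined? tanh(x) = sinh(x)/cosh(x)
Claim: tanh(x) = sinh(x)/cosh(x).
Reasoning: tanh(x) is defined as sinh(x)/cosh(x) = (e^x - e^-x)/(e^x + e^-x); cosh(x) ≥ 1 is never zero, so this holds for every real x.
So the two sides agree for every real x for which both sides are defined.

Conclusion: Yes, this is an identity.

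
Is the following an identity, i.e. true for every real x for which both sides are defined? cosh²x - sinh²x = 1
Claim: cosh²x - sinh²x = 1.
Reasoning: With cosh(x) = (e^x + e^-x)/2 and sinh(x) = (e^x - e^-x)/2: cosh²x = (e^(2x) + 2 + e^(-2x))/4 and sinh²x = (e^(2x) - 2 + e^(-2x))/4. Subtracting leaves 4/4 = 1.
So the two sides agree for every real x for which both sides are defined.

Conclusion: Yes, this is an identity.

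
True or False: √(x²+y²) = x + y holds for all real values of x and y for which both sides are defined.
Claim: √(x²+y²) = x + y.
Test a specific point where both sides are defined: x = 4, y = -3.
LHS = √(x²+y²) ≈ 5.0000
RHS = x + y ≈ 1.0000
Since 5.0000 ≠ 1.0000, the equation fails at this point, so it cannot hold for all real values of x and y for which both sides are defined.
(x+y)² = x² + 2xy + y², not x² + y², so the square root does not split this way.

Conclusion: False.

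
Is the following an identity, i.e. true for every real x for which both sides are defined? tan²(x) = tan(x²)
No, this is NOT an identity.

Claim: tan²(x) = tan(x²).
Test a specific point where both sides are defined: x = -π/3.
LHS = tan²(x) ≈ 3.0000
RHS = tan(x²) ≈ 1.9485
Since 3.0000 ≠ 1.9485, the equation fails at this point, so it cannot hold for every real x for which both sides are defined.
tan²(x) means (tan x)², squaring the output; tan(x²) squares the input. These are different functions.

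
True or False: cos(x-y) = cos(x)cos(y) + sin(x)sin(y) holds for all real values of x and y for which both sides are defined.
Claim: cos(x-y) = cos(x)cos(y) + sin(x)sin(y).
Reasoning: Replace y by -y in cos(x+y) = cos(x)cos(y) - sin(x)sin(y) and use cos(-y) = cos(y), sin(-y) = -sin(y): cos(x-y) = cos(x)cos(y) + sin(x)sin(y).
So the two sides agree for all real values of x and y for which both sides are defined.

Conclusion: True.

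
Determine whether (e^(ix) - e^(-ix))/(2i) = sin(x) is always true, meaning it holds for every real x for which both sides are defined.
Yes, this is an identity.

Claim: (e^(ix) - e^(-ix))/(2i) = sin(x).
Reasoning: By Euler's formula e^(ix) = cos(x) + i·sin(x) and e^(-ix) = cos(x) - i·sin(x). Subtracting cancels the cosine terms: e^(ix) - e^(-ix) = 2i·sin(x); divide by 2i.
So the two sides agree for every real x for which both sides are defined.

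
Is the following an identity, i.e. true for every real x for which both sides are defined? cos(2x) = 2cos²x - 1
Claim: cos(2x) = 2cos²x - 1.
Reasoning: cos(2x) = cos²x - sin²x. Replace sin²x by 1 - cos²x: cos²x - (1 - cos²x) = 2cos²x - 1.
So the two sides agree for every real x for which both sides are defined.

Conclusion: Yes, this is an identity.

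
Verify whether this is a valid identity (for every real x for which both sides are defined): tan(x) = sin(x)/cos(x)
Yes, this is an identity.

Claim: tan(x) = sin(x)/cos(x).
Reasoning: For an angle x whose terminal point on the unit circle is (cos x, sin x), tan(x) is defined as the ratio (second coordinate)/(first coordinate) = sin(x)/cos(x), wherever cos(x) ≠ 0.
So the two sides agree for every real x for which both sides are defined.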